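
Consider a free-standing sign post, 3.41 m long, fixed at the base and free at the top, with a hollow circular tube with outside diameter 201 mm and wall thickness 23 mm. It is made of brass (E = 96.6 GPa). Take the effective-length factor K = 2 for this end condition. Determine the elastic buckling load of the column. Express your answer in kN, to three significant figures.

P_cr ≈ 1060 kN

Inner diameter d_i = 201 − 2×23 = 155.0 mm
I = π(d_o⁴ − d_i⁴)/64 = π(201⁴ − 155.0⁴)/64 = 5.179×10^7 mm⁴
I = 5.179×10^7 mm⁴ = 5.179×10^-5 m⁴
Effective length L_e = K·L = 2 × 3.41 = 6.820 m
P_cr = π²EI / L_e² = π² × 96.6×10⁹ × 5.179×10^-5 / 6.820² = 1.062×10^6 N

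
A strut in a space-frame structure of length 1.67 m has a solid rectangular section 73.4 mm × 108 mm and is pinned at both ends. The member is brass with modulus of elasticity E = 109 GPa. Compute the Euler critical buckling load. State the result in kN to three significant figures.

Buckling occurs about the weak axis: I_min = h·b³/12 with b = 73.4 mm (the shorter side).
I_min = 108×73.4³/12 = 3.559×10^6 mm⁴
I = 3.559×10^6 mm⁴ = 3.559×10^-6 m⁴
Effective length L_e = K·L = 1 × 1.67 = 1.670 m
P_cr = π²EI / L_e² = π² × 109×10⁹ × 3.559×10^-6 / 1.670² = 1.373×10^6 N

P_cr ≈ 1370 kN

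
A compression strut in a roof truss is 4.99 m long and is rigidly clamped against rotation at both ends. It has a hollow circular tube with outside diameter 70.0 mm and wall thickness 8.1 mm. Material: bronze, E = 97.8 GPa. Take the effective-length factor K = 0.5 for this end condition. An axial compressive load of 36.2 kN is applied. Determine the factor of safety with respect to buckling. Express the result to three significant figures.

Inner diameter d_i = 70.0 − 2×8.1 = 53.80 mm
I = π(d_o⁴ − d_i⁴)/64 = π(70.0⁴ − 53.80⁴)/64 = 7.673×10^5 mm⁴
I = 7.673×10^5 mm⁴ = 7.673×10^-7 m⁴
Effective length L_e = K·L = 0.5 × 4.99 = 2.495 m
P_cr = π²EI / L_e² = π² × 97.8×10⁹ × 7.673×10^-7 / 2.495² = 1.190×10^5 N
Factor of safety n = P_cr / P = 118.98 / 36.2 = 3.29

n ≈ 3.29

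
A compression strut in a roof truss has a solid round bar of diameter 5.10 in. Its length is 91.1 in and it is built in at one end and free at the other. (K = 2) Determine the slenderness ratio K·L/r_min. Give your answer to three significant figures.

λ ≈ 143

For a solid circle r = d/4 = 5.10/4 = 1.275 in
L_e = K·L = 2 × 91.1 = 182.2 in
λ = L_e / r_min = 182.20 / 1.275 = 143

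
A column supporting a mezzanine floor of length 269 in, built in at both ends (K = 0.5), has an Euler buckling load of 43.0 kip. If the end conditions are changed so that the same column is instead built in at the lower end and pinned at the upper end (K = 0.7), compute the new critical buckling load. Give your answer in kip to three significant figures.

P_cr ∝ 1/K², so P_cr,new = P_cr,old × (K_old/K_new)² = 43.0 × (0.5/0.7)²
= 43.0 × 0.5102 = 21.9 kip

P_cr ≈ 21.9 kip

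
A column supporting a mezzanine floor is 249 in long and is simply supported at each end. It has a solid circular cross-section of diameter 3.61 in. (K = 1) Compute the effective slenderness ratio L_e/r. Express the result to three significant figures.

I = πd⁴/64 = π×3.61⁴/64 = 8.337 in⁴
A = 10.24 in²;  r_min = √(I/A) = √(8.337/10.24) = 0.9025 in
L_e = K·L = 1 × 249 = 249.0 in
λ = L_e / r_min = 249.00 / 0.9025 = 276

λ ≈ 276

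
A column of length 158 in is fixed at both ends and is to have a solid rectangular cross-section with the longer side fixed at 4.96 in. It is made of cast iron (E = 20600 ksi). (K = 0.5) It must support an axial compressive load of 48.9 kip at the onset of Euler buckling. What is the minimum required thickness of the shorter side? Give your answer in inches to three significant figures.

L_e = K·L = 0.5 × 158 = 79.00 in
Required I = P_cr·L_e²/(π²E) = 4.890×10^4 × 79.00² / (π² × 2.06×10^7) = 1.501 in⁴
Rectangle, weak axis: I_min = h·b³/12 with h = 4.96 in fixed  ⇒  b = (12I/h)^(1/3) = 1.54 in

b ≈ 1.54 in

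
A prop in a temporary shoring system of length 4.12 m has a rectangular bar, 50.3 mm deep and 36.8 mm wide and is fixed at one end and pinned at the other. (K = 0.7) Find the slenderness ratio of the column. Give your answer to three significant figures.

λ ≈ 271

Buckling occurs about the weak axis: I_min = h·b³/12 with b = 36.8 mm (the shorter side).
I_min = 50.3×36.8³/12 = 2.089×10^5 mm⁴
A = 1.851×10^3 mm²;  r_min = √(I/A) = √(2.089×10^5/1.851×10^3) = 10.62 mm
L_e = K·L = 0.7 × 4.12 m = 2.884 m = 2884.0 mm
λ = L_e / r_min = 2884.0 / 10.62 = 271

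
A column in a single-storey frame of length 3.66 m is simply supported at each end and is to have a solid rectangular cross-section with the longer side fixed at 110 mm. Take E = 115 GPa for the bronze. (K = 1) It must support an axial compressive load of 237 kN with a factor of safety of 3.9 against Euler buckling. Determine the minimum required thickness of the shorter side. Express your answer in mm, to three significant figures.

Required P_cr = n·P = 3.9 × 237 = 924.3 kN
L_e = K·L = 1 × 3.66 = 3.660 m
Required I = P_cr·L_e²/(π²E) = 9.243×10^5 × 3.660² / (π² × 1.15×10^11) = 1.091×10^-5 m⁴
I_req = 1.091×10^7 mm⁴
Rectangle, weak axis: I_min = h·b³/12 with h = 110 mm fixed  ⇒  b = (12I/h)^(1/3) = 106 mm

b ≈ 106 mm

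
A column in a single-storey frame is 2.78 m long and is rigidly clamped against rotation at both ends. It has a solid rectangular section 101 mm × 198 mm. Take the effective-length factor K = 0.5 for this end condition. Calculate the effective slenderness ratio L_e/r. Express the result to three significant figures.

λ ≈ 47.7

For a rectangle r_min = b/√12 = 101/√12 = 29.16 mm
L_e = K·L = 0.5 × 2.78 m = 1.390 m = 1390.0 mm
λ = L_e / r_min = 1390.0 / 29.16 = 47.7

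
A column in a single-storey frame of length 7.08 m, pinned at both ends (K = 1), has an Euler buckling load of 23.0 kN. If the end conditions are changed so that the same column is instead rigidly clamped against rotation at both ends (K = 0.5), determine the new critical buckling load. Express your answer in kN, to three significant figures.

P_cr ≈ 92.0 kN

P_cr ∝ 1/K², so P_cr,new = P_cr,old × (K_old/K_new)² = 23.0 × (1/0.5)²
= 23.0 × 4.000 = 92.0 kN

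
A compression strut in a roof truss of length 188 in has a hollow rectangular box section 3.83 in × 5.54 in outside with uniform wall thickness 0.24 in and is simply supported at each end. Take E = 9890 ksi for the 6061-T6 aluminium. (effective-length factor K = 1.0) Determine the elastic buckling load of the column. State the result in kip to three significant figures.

Inner dimensions: h_i = 5.54 − 2×0.24 = 5.060 in, b_i = 3.83 − 2×0.24 = 3.350 in
Weak-axis I_min = (h_o·b_o³ − h_i·b_i³)/12 with b_o = 3.83, b_i = 3.350 in (shorter outer/inner sides).
I_min = (5.54×3.83³ − 5.060×3.350³)/12 = 10.08 in⁴
Effective length L_e = K·L = 1 × 188 = 188.0 in
P_cr = π²EI / L_e² = π² × 9890×10³ × 10.08 / 188.0² = 2.785×10^4 lb

P_cr ≈ 27.9 kip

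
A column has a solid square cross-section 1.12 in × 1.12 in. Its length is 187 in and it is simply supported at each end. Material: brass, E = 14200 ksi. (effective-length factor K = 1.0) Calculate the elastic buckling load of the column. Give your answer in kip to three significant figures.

I = a⁴/12 = 1.12⁴/12 = 0.1311 in⁴
Effective length L_e = K·L = 1 × 187 = 187.0 in
P_cr = π²EI / L_e² = π² × 14200×10³ × 0.1311 / 187.0² = 525.5 lb

P_cr ≈ 0.526 kip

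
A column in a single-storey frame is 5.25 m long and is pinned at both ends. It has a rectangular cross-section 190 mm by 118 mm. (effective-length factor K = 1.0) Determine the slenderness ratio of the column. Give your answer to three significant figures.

λ ≈ 154

Buckling occurs about the weak axis: I_min = h·b³/12 with b = 118 mm (the shorter side).
I_min = 190×118³/12 = 2.601×10^7 mm⁴
A = 2.242×10^4 mm²;  r_min = √(I/A) = √(2.601×10^7/2.242×10^4) = 34.06 mm
L_e = K·L = 1 × 5.25 m = 5.250 m = 5250.0 mm
λ = L_e / r_min = 5250.0 / 34.06 = 154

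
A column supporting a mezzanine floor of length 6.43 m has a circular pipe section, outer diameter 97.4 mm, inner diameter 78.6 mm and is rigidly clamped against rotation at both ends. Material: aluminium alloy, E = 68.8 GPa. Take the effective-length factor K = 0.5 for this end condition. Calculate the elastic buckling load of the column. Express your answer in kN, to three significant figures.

P_cr ≈ 167 kN

d_o = 97.4 mm, d_i = 78.6 mm
I = π(d_o⁴ − d_i⁴)/64 = π(97.4⁴ − 78.60⁴)/64 = 2.544×10^6 mm⁴
I = 2.544×10^6 mm⁴ = 2.544×10^-6 m⁴
Effective length L_e = K·L = 0.5 × 6.43 = 3.215 m
P_cr = π²EI / L_e² = π² × 68.8×10⁹ × 2.544×10^-6 / 3.215² = 1.671×10^5 N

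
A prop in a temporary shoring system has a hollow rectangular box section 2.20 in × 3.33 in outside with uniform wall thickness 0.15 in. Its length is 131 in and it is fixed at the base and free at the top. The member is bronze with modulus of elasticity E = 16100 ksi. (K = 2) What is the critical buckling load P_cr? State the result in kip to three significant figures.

Inner dimensions: h_i = 3.33 − 2×0.15 = 3.030 in, b_i = 2.20 − 2×0.15 = 1.900 in
Weak-axis I_min = (h_o·b_o³ − h_i·b_i³)/12 with b_o = 2.20, b_i = 1.900 in (shorter outer/inner sides).
I_min = (3.33×2.20³ − 3.030×1.900³)/12 = 1.223 in⁴
Effective length L_e = K·L = 2 × 131 = 262.0 in
P_cr = π²EI / L_e² = π² × 16100×10³ × 1.223 / 262.0² = 2.831×10^3 lb

P_cr ≈ 2.83 kip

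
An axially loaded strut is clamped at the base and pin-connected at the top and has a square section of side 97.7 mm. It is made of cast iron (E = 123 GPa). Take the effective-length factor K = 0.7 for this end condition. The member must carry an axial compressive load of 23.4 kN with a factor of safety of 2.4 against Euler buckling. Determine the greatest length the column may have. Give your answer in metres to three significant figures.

I = a⁴/12 = 97.7⁴/12 = 7.593×10^6 mm⁴
I = 7.593×10^-6 m⁴
Required critical load P_cr = n·P = 2.4 × 23.4 = 56.16 kN = 5.616×10^4 N
From P_cr = π²EI/(K·L)²:  L = (1/K)·√(π²EI/P_cr) = (1/0.7)·√(π²×1.23×10^11×7.593×10^-6/5.616×10^4)
L = 18.3 m

L_max ≈ 18.3 m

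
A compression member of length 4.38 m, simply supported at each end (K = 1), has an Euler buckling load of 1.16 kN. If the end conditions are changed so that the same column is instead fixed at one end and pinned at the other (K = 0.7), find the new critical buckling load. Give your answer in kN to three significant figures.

P_cr ≈ 2.37 kN

P_cr ∝ 1/K², so P_cr,new = P_cr,old × (K_old/K_new)² = 1.16 × (1/0.7)²
= 1.16 × 2.041 = 2.37 kN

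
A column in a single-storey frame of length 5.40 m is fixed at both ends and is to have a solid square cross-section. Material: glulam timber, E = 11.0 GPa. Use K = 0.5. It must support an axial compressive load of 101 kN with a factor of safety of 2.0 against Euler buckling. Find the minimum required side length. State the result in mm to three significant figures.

Required P_cr = n·P = 2.0 × 101 = 202.0 kN
L_e = K·L = 0.5 × 5.40 = 2.700 m
Required I = P_cr·L_e²/(π²E) = 2.020×10^5 × 2.700² / (π² × 1.10×10^10) = 1.356×10^-5 m⁴
I_req = 1.356×10^7 mm⁴
Solid square: I = a⁴/12  ⇒  a = (12I)^(1/4) = (12×1.356×10^7)^(1/4) = 113 mm

a ≈ 113 mm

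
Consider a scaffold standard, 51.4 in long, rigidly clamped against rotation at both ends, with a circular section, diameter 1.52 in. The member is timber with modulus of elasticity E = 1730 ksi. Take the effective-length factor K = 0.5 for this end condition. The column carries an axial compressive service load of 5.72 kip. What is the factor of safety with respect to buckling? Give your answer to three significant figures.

n ≈ 1.18

I = πd⁴/64 = π×1.52⁴/64 = 0.2620 in⁴
Effective length L_e = K·L = 0.5 × 51.4 = 25.70 in
P_cr = π²EI / L_e² = π² × 1730×10³ × 0.2620 / 25.70² = 6.774×10^3 lb
Factor of safety n = P_cr / P = 6.7737 / 5.72 = 1.18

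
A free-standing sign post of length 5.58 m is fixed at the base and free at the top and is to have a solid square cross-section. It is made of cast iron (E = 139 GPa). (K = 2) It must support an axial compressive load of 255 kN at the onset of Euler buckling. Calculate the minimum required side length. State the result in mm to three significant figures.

a ≈ 129 mm

L_e = K·L = 2 × 5.58 = 11.16 m
Required I = P_cr·L_e²/(π²E) = 2.550×10^5 × 11.16² / (π² × 1.39×10^11) = 2.315×10^-5 m⁴
I_req = 2.315×10^7 mm⁴
Solid square: I = a⁴/12  ⇒  a = (12I)^(1/4) = (12×2.315×10^7)^(1/4) = 129 mm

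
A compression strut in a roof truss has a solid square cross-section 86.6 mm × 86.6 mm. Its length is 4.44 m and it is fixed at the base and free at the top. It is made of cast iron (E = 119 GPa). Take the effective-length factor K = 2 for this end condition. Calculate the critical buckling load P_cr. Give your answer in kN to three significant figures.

P_cr ≈ 69.8 kN

I = a⁴/12 = 86.6⁴/12 = 4.687×10^6 mm⁴
I = 4.687×10^6 mm⁴ = 4.687×10^-6 m⁴
Effective length L_e = K·L = 2 × 4.44 = 8.880 m
P_cr = π²EI / L_e² = π² × 119×10⁹ × 4.687×10^-6 / 8.880² = 6.981×10^4 N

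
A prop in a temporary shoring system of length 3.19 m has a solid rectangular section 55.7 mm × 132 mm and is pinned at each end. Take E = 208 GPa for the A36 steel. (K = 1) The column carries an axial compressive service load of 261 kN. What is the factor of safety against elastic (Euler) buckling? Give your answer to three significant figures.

Buckling occurs about the weak axis: I_min = h·b³/12 with b = 55.7 mm (the shorter side).
I_min = 132×55.7³/12 = 1.901×10^6 mm⁴
I = 1.901×10^6 mm⁴ = 1.901×10^-6 m⁴
Effective length L_e = K·L = 1 × 3.19 = 3.190 m
P_cr = π²EI / L_e² = π² × 208×10⁹ × 1.901×10^-6 / 3.190² = 3.835×10^5 N
Factor of safety n = P_cr / P = 383.48 / 261 = 1.47

n ≈ 1.47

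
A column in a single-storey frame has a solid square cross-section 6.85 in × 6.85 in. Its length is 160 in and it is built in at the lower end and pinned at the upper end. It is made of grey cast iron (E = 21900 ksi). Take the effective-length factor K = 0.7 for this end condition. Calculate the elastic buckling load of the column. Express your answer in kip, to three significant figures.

I = a⁴/12 = 6.85⁴/12 = 183.5 in⁴
Effective length L_e = K·L = 0.7 × 160 = 112.0 in
P_cr = π²EI / L_e² = π² × 21900×10³ × 183.5 / 112.0² = 3.161×10^6 lb

P_cr ≈ 3160 kip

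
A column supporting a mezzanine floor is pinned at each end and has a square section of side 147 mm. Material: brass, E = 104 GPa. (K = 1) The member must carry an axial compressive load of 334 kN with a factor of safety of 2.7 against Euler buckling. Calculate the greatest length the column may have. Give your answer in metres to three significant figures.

L_max ≈ 6.66 m

I = a⁴/12 = 147⁴/12 = 3.891×10^7 mm⁴
I = 3.891×10^-5 m⁴
Required critical load P_cr = n·P = 2.7 × 334 = 901.8 kN = 9.018×10^5 N
From P_cr = π²EI/(K·L)²:  L = (1/K)·√(π²EI/P_cr) = (1/1)·√(π²×1.04×10^11×3.891×10^-5/9.018×10^5)
L = 6.66 m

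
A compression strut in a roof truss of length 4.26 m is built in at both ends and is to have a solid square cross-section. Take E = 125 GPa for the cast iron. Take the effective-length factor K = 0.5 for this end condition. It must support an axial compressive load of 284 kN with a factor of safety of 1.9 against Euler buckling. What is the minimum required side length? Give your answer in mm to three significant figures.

a ≈ 69.9 mm

Required P_cr = n·P = 1.9 × 284 = 539.6 kN
L_e = K·L = 0.5 × 4.26 = 2.130 m
Required I = P_cr·L_e²/(π²E) = 5.396×10^5 × 2.130² / (π² × 1.25×10^11) = 1.984×10^-6 m⁴
I_req = 1.984×10^6 mm⁴
Solid square: I = a⁴/12  ⇒  a = (12I)^(1/4) = (12×1.984×10^6)^(1/4) = 69.9 mm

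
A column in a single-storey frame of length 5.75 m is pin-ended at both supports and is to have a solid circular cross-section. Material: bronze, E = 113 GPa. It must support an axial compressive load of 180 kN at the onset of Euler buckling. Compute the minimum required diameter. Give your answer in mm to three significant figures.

d ≈ 102 mm

L_e = K·L = 1 × 5.75 = 5.750 m
Required I = P_cr·L_e²/(π²E) = 1.800×10^5 × 5.750² / (π² × 1.13×10^11) = 5.336×10^-6 m⁴
I_req = 5.336×10^6 mm⁴
Solid circle: I = πd⁴/64  ⇒  d = (64I/π)^(1/4) = (64×5.336×10^6/π)^(1/4) = 102 mm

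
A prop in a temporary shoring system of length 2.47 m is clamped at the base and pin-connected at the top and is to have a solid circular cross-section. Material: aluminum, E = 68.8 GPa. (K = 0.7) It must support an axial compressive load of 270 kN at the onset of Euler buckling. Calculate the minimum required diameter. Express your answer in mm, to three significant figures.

L_e = K·L = 0.7 × 2.47 = 1.729 m
Required I = P_cr·L_e²/(π²E) = 2.700×10^5 × 1.729² / (π² × 6.88×10^10) = 1.189×10^-6 m⁴
I_req = 1.189×10^6 mm⁴
Solid circle: I = πd⁴/64  ⇒  d = (64I/π)^(1/4) = (64×1.189×10^6/π)^(1/4) = 70.1 mm

d ≈ 70.1 mm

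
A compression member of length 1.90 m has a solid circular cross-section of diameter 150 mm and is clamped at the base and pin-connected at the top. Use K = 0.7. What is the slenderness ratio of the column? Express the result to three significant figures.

For a solid circle r = d/4 = 150/4 = 37.50 mm
L_e = K·L = 0.7 × 1.90 m = 1.330 m = 1330.0 mm
λ = L_e / r_min = 1330.0 / 37.50 = 35.5

λ ≈ 35.5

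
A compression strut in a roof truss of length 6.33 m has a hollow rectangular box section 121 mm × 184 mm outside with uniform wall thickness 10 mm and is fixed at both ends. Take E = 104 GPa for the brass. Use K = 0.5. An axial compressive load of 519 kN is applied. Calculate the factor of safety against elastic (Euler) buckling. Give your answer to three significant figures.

Inner dimensions: h_i = 184 − 2×10 = 164.0 mm, b_i = 121 − 2×10 = 101.0 mm
Weak-axis I_min = (h_o·b_o³ − h_i·b_i³)/12 with b_o = 121, b_i = 101.0 mm (shorter outer/inner sides).
I_min = (184×121³ − 164.0×101.0³)/12 = 1.308×10^7 mm⁴
I = 1.308×10^7 mm⁴ = 1.308×10^-5 m⁴
Effective length L_e = K·L = 0.5 × 6.33 = 3.165 m
P_cr = π²EI / L_e² = π² × 104×10⁹ × 1.308×10^-5 / 3.165² = 1.341×10^6 N
Factor of safety n = P_cr / P = 1340.6 / 519 = 2.58

n ≈ 2.58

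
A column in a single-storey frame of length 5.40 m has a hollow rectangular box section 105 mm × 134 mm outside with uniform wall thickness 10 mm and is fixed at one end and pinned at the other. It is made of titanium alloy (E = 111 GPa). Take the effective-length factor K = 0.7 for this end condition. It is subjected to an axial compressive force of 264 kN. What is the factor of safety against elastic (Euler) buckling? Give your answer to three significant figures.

n ≈ 2.06

Inner dimensions: h_i = 134 − 2×10 = 114.0 mm, b_i = 105 − 2×10 = 85.00 mm
Weak-axis I_min = (h_o·b_o³ − h_i·b_i³)/12 with b_o = 105, b_i = 85.00 mm (shorter outer/inner sides).
I_min = (134×105³ − 114.0×85.00³)/12 = 7.093×10^6 mm⁴
I = 7.093×10^6 mm⁴ = 7.093×10^-6 m⁴
Effective length L_e = K·L = 0.7 × 5.40 = 3.780 m
P_cr = π²EI / L_e² = π² × 111×10⁹ × 7.093×10^-6 / 3.780² = 5.438×10^5 N
Factor of safety n = P_cr / P = 543.81 / 264 = 2.06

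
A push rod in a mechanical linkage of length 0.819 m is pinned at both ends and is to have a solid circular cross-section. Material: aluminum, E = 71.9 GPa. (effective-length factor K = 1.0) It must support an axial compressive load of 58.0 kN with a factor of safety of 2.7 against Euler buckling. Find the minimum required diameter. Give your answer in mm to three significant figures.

d ≈ 41.7 mm

Required P_cr = n·P = 2.7 × 58.0 = 156.6 kN
L_e = K·L = 1 × 0.819 = 0.8190 m
Required I = P_cr·L_e²/(π²E) = 1.566×10^5 × 0.8190² / (π² × 7.19×10^10) = 1.480×10^-7 m⁴
I_req = 1.480×10^5 mm⁴
Solid circle: I = πd⁴/64  ⇒  d = (64I/π)^(1/4) = (64×1.480×10^5/π)^(1/4) = 41.7 mm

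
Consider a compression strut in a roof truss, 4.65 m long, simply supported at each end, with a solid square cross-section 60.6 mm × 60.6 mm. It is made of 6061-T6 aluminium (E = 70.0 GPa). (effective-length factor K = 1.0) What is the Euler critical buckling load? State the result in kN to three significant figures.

P_cr ≈ 35.9 kN

I = a⁴/12 = 60.6⁴/12 = 1.124×10^6 mm⁴
I = 1.124×10^6 mm⁴ = 1.124×10^-6 m⁴
Effective length L_e = K·L = 1 × 4.65 = 4.650 m
P_cr = π²EI / L_e² = π² × 70.0×10⁹ × 1.124×10^-6 / 4.650² = 3.591×10^4 N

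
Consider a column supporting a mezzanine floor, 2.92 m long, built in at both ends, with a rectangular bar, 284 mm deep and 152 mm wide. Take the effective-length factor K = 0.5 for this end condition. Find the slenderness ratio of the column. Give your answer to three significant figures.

λ ≈ 33.3

For a rectangle r_min = b/√12 = 152/√12 = 43.88 mm
L_e = K·L = 0.5 × 2.92 m = 1.460 m = 1460.0 mm
λ = L_e / r_min = 1460.0 / 43.88 = 33.3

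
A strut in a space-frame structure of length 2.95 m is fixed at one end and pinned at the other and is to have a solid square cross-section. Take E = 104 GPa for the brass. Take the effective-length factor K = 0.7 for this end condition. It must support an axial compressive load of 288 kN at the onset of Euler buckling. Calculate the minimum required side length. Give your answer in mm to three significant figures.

L_e = K·L = 0.7 × 2.95 = 2.065 m
Required I = P_cr·L_e²/(π²E) = 2.880×10^5 × 2.065² / (π² × 1.04×10^11) = 1.196×10^-6 m⁴
I_req = 1.196×10^6 mm⁴
Solid square: I = a⁴/12  ⇒  a = (12I)^(1/4) = (12×1.196×10^6)^(1/4) = 61.6 mm

a ≈ 61.6 mm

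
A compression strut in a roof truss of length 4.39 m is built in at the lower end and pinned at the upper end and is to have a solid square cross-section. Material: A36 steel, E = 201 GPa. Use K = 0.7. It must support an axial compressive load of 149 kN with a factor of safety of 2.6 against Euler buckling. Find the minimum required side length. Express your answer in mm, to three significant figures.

a ≈ 68.6 mm

Required P_cr = n·P = 2.6 × 149 = 387.4 kN
L_e = K·L = 0.7 × 4.39 = 3.073 m
Required I = P_cr·L_e²/(π²E) = 3.874×10^5 × 3.073² / (π² × 2.01×10^11) = 1.844×10^-6 m⁴
I_req = 1.844×10^6 mm⁴
Solid square: I = a⁴/12  ⇒  a = (12I)^(1/4) = (12×1.844×10^6)^(1/4) = 68.6 mm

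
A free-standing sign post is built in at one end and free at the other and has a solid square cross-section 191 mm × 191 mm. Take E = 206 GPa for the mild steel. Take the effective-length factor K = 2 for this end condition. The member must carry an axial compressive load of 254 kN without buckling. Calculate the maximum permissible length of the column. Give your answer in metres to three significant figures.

I = a⁴/12 = 191⁴/12 = 1.109×10^8 mm⁴
I = 1.109×10^-4 m⁴
At the buckling limit P_cr = P = 2.540×10^5 N
From P_cr = π²EI/(K·L)²:  L = (1/K)·√(π²EI/P_cr) = (1/2)·√(π²×2.06×10^11×1.109×10^-4/2.540×10^5)
L = 14.9 m

L_max ≈ 14.9 m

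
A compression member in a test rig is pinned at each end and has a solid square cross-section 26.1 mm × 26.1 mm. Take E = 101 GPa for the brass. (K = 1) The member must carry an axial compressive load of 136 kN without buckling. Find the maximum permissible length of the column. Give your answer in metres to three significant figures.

L_max ≈ 0.532 m

I = a⁴/12 = 26.1⁴/12 = 3.867×10^4 mm⁴
I = 3.867×10^-8 m⁴
At the buckling limit P_cr = P = 1.360×10^5 N
From P_cr = π²EI/(K·L)²:  L = (1/K)·√(π²EI/P_cr) = (1/1)·√(π²×1.01×10^11×3.867×10^-8/1.360×10^5)
L = 0.532 m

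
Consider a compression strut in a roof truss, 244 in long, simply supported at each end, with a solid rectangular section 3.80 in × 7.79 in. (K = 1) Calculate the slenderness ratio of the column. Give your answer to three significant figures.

λ ≈ 222

Buckling occurs about the weak axis: I_min = h·b³/12 with b = 3.80 in (the shorter side).
I_min = 7.79×3.80³/12 = 35.62 in⁴
A = 29.60 in²;  r_min = √(I/A) = √(35.62/29.60) = 1.097 in
L_e = K·L = 1 × 244 = 244.0 in
λ = L_e / r_min = 244.00 / 1.097 = 222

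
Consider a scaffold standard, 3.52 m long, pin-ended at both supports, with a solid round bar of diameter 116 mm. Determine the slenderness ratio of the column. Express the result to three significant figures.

For a solid circle r = d/4 = 116/4 = 29.00 mm
L_e = K·L = 1 × 3.52 m = 3.520 m = 3520.0 mm
λ = L_e / r_min = 3520.0 / 29.00 = 121

λ ≈ 121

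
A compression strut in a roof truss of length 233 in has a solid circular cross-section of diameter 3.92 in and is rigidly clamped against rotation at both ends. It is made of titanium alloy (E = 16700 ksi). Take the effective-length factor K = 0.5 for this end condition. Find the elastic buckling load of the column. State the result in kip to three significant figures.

P_cr ≈ 141 kip

I = πd⁴/64 = π×3.92⁴/64 = 11.59 in⁴
Effective length L_e = K·L = 0.5 × 233 = 116.5 in
P_cr = π²EI / L_e² = π² × 16700×10³ × 11.59 / 116.5² = 1.408×10^5 lb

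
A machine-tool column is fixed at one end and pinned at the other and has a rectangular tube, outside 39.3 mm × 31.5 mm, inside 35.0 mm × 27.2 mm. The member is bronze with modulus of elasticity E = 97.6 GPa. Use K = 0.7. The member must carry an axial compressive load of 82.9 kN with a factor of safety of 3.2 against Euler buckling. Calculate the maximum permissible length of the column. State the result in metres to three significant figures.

L_max ≈ 0.569 m

Weak-axis I_min = (h_o·b_o³ − h_i·b_i³)/12 with b_o = 31.5, b_i = 27.20 mm (shorter outer/inner sides).
I_min = (39.3×31.5³ − 35.00×27.20³)/12 = 4.367×10^4 mm⁴
I = 4.367×10^-8 m⁴
Required critical load P_cr = n·P = 3.2 × 82.9 = 265.3 kN = 2.653×10^5 N
From P_cr = π²EI/(K·L)²:  L = (1/K)·√(π²EI/P_cr) = (1/0.7)·√(π²×9.76×10^10×4.367×10^-8/2.653×10^5)
L = 0.569 m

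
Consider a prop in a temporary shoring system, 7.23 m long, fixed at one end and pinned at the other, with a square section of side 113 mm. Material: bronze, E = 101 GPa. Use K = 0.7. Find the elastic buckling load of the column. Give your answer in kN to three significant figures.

P_cr ≈ 529 kN

I = a⁴/12 = 113⁴/12 = 1.359×10^7 mm⁴
I = 1.359×10^7 mm⁴ = 1.359×10^-5 m⁴
Effective length L_e = K·L = 0.7 × 7.23 = 5.061 m
P_cr = π²EI / L_e² = π² × 101×10⁹ × 1.359×10^-5 / 5.061² = 5.288×10^5 N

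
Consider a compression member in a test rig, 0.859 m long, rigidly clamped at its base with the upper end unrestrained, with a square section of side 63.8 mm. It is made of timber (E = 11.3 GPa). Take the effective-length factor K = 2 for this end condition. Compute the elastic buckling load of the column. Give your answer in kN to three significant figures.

I = a⁴/12 = 63.8⁴/12 = 1.381×10^6 mm⁴
I = 1.381×10^6 mm⁴ = 1.381×10^-6 m⁴
Effective length L_e = K·L = 2 × 0.859 = 1.718 m
P_cr = π²EI / L_e² = π² × 11.3×10⁹ × 1.381×10^-6 / 1.718² = 5.217×10^4 N

P_cr ≈ 52.2 kN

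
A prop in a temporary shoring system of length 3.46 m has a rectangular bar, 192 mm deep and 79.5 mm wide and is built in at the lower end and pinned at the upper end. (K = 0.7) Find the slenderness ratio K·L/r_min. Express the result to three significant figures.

For a rectangle r_min = b/√12 = 79.5/√12 = 22.95 mm
L_e = K·L = 0.7 × 3.46 m = 2.422 m = 2422.0 mm
λ = L_e / r_min = 2422.0 / 22.95 = 106

λ ≈ 106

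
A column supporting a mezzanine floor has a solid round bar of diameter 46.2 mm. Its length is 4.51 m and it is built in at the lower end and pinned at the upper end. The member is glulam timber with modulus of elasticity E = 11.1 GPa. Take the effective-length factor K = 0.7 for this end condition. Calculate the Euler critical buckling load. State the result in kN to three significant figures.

I = πd⁴/64 = π×46.2⁴/64 = 2.236×10^5 mm⁴
I = 2.236×10^5 mm⁴ = 2.236×10^-7 m⁴
Effective length L_e = K·L = 0.7 × 4.51 = 3.157 m
P_cr = π²EI / L_e² = π² × 11.1×10⁹ × 2.236×10^-7 / 3.157² = 2.458×10^3 N

P_cr ≈ 2.46 kN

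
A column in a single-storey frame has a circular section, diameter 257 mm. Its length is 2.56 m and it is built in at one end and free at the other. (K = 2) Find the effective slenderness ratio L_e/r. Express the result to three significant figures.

λ ≈ 79.7

I = πd⁴/64 = π×257⁴/64 = 2.141×10^8 mm⁴
A = 5.187×10^4 mm²;  r_min = √(I/A) = √(2.141×10^8/5.187×10^4) = 64.25 mm
L_e = K·L = 2 × 2.56 m = 5.120 m = 5120.0 mm
λ = L_e / r_min = 5120.0 / 64.25 = 79.7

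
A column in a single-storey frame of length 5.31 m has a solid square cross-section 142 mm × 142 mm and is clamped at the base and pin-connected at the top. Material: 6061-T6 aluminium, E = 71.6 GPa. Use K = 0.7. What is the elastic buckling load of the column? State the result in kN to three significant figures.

I = a⁴/12 = 142⁴/12 = 3.388×10^7 mm⁴
I = 3.388×10^7 mm⁴ = 3.388×10^-5 m⁴
Effective length L_e = K·L = 0.7 × 5.31 = 3.717 m
P_cr = π²EI / L_e² = π² × 71.6×10⁹ × 3.388×10^-5 / 3.717² = 1.733×10^6 N

P_cr ≈ 1730 kN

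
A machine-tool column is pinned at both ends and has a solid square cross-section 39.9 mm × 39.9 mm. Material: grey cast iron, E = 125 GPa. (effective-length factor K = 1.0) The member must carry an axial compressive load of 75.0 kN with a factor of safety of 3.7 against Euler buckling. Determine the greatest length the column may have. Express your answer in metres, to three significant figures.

L_max ≈ 0.969 m

I = a⁴/12 = 39.9⁴/12 = 2.112×10^5 mm⁴
I = 2.112×10^-7 m⁴
Required critical load P_cr = n·P = 3.7 × 75.0 = 277.5 kN = 2.775×10^5 N
From P_cr = π²EI/(K·L)²:  L = (1/K)·√(π²EI/P_cr) = (1/1)·√(π²×1.25×10^11×2.112×10^-7/2.775×10^5)
L = 0.969 m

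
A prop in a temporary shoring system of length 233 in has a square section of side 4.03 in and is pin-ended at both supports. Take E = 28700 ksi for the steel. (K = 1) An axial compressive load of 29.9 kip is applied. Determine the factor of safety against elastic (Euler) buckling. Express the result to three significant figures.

n ≈ 3.84

I = a⁴/12 = 4.03⁴/12 = 21.98 in⁴
Effective length L_e = K·L = 1 × 233 = 233.0 in
P_cr = π²EI / L_e² = π² × 28700×10³ × 21.98 / 233.0² = 1.147×10^5 lb
Factor of safety n = P_cr / P = 114.69 / 29.9 = 3.84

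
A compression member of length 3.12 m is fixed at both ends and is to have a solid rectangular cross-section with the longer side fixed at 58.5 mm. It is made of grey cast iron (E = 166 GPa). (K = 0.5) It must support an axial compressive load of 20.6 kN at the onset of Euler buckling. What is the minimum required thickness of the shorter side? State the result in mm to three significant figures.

L_e = K·L = 0.5 × 3.12 = 1.560 m
Required I = P_cr·L_e²/(π²E) = 2.060×10^4 × 1.560² / (π² × 1.66×10^11) = 3.060×10^-8 m⁴
I_req = 3.060×10^4 mm⁴
Rectangle, weak axis: I_min = h·b³/12 with h = 58.5 mm fixed  ⇒  b = (12I/h)^(1/3) = 18.4 mm

b ≈ 18.4 mm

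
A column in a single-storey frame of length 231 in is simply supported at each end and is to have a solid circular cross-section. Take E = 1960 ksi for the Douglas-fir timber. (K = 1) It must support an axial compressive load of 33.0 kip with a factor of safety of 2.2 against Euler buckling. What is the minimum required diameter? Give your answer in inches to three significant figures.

Required P_cr = n·P = 2.2 × 33.0 = 72.60 kip
L_e = K·L = 1 × 231 = 231.0 in
Required I = P_cr·L_e²/(π²E) = 7.260×10^4 × 231.0² / (π² × 1.96×10^6) = 200.3 in⁴
Solid circle: I = πd⁴/64  ⇒  d = (64I/π)^(1/4) = (64×200.3/π)^(1/4) = 7.99 in

d ≈ 7.99 in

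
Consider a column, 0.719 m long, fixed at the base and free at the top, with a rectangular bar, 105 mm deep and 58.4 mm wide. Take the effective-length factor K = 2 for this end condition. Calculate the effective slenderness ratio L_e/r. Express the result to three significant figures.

λ ≈ 85.3

For a rectangle r_min = b/√12 = 58.4/√12 = 16.86 mm
L_e = K·L = 2 × 0.719 m = 1.438 m = 1438.0 mm
λ = L_e / r_min = 1438.0 / 16.86 = 85.3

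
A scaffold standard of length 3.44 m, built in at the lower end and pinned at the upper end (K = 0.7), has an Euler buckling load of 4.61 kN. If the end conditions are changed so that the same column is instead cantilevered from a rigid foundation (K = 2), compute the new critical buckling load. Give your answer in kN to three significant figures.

P_cr ≈ 0.565 kN

P_cr ∝ 1/K², so P_cr,new = P_cr,old × (K_old/K_new)² = 4.61 × (0.7/2)²
= 4.61 × 0.1225 = 0.565 kN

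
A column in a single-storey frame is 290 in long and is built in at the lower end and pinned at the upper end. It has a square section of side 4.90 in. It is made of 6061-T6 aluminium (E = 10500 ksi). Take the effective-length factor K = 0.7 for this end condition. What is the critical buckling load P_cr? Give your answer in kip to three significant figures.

P_cr ≈ 121 kip

I = a⁴/12 = 4.90⁴/12 = 48.04 in⁴
Effective length L_e = K·L = 0.7 × 290 = 203.0 in
P_cr = π²EI / L_e² = π² × 10500×10³ × 48.04 / 203.0² = 1.208×10^5 lb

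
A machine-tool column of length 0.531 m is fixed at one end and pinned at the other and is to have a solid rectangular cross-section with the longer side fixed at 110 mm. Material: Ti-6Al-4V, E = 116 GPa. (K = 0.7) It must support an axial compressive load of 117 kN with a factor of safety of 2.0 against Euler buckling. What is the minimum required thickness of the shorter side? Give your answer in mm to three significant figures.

Required P_cr = n·P = 2.0 × 117 = 234.0 kN
L_e = K·L = 0.7 × 0.531 = 0.3717 m
Required I = P_cr·L_e²/(π²E) = 2.340×10^5 × 0.3717² / (π² × 1.16×10^11) = 2.824×10^-8 m⁴
I_req = 2.824×10^4 mm⁴
Rectangle, weak axis: I_min = h·b³/12 with h = 110 mm fixed  ⇒  b = (12I/h)^(1/3) = 14.6 mm

b ≈ 14.6 mm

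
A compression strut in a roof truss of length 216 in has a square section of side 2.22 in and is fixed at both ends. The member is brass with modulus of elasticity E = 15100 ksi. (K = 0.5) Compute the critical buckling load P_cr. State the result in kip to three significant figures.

I = a⁴/12 = 2.22⁴/12 = 2.024 in⁴
Effective length L_e = K·L = 0.5 × 216 = 108.0 in
P_cr = π²EI / L_e² = π² × 15100×10³ × 2.024 / 108.0² = 2.586×10^4 lb

P_cr ≈ 25.9 kip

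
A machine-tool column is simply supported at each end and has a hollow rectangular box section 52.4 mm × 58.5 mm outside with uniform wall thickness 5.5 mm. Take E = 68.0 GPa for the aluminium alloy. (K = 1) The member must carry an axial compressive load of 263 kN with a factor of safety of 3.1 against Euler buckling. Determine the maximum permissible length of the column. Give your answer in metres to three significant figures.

L_max ≈ 0.588 m

Inner dimensions: h_i = 58.5 − 2×5.5 = 47.50 mm, b_i = 52.4 − 2×5.5 = 41.40 mm
Weak-axis I_min = (h_o·b_o³ − h_i·b_i³)/12 with b_o = 52.4, b_i = 41.40 mm (shorter outer/inner sides).
I_min = (58.5×52.4³ − 47.50×41.40³)/12 = 4.205×10^5 mm⁴
I = 4.205×10^-7 m⁴
Required critical load P_cr = n·P = 3.1 × 263 = 815.3 kN = 8.153×10^5 N
From P_cr = π²EI/(K·L)²:  L = (1/K)·√(π²EI/P_cr) = (1/1)·√(π²×6.80×10^10×4.205×10^-7/8.153×10^5)
L = 0.588 m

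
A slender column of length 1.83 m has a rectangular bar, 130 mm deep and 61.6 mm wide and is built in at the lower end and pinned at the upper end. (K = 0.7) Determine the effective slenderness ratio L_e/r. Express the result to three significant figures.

λ ≈ 72.0

Buckling occurs about the weak axis: I_min = h·b³/12 with b = 61.6 mm (the shorter side).
I_min = 130×61.6³/12 = 2.532×10^6 mm⁴
A = 8.008×10^3 mm²;  r_min = √(I/A) = √(2.532×10^6/8.008×10^3) = 17.78 mm
L_e = K·L = 0.7 × 1.83 m = 1.281 m = 1281.0 mm
λ = L_e / r_min = 1281.0 / 17.78 = 72.0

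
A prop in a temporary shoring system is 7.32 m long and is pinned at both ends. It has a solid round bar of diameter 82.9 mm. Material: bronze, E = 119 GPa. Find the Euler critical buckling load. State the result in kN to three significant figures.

I = πd⁴/64 = π×82.9⁴/64 = 2.318×10^6 mm⁴
I = 2.318×10^6 mm⁴ = 2.318×10^-6 m⁴
Effective length L_e = K·L = 1 × 7.32 = 7.320 m
P_cr = π²EI / L_e² = π² × 119×10⁹ × 2.318×10^-6 / 7.320² = 5.082×10^4 N

P_cr ≈ 50.8 kN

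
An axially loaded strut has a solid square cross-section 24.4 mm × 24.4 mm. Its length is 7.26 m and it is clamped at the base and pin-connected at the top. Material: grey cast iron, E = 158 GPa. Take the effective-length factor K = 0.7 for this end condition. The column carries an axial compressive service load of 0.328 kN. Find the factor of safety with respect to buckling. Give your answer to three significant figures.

I = a⁴/12 = 24.4⁴/12 = 2.954×10^4 mm⁴
I = 2.954×10^4 mm⁴ = 2.954×10^-8 m⁴
Effective length L_e = K·L = 0.7 × 7.26 = 5.082 m
P_cr = π²EI / L_e² = π² × 158×10⁹ × 2.954×10^-8 / 5.082² = 1.783×10^3 N
Factor of safety n = P_cr / P = 1.7835 / 0.328 = 5.44

n ≈ 5.44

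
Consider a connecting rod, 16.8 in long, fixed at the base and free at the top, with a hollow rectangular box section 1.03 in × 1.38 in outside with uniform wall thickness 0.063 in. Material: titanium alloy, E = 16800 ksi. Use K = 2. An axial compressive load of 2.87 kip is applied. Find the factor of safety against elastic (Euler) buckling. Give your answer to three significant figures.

Inner dimensions: h_i = 1.38 − 2×0.063 = 1.254 in, b_i = 1.03 − 2×0.063 = 0.9040 in
Weak-axis I_min = (h_o·b_o³ − h_i·b_i³)/12 with b_o = 1.03, b_i = 0.9040 in (shorter outer/inner sides).
I_min = (1.38×1.03³ − 1.254×0.9040³)/12 = 4.846×10^-2 in⁴
Effective length L_e = K·L = 2 × 16.8 = 33.60 in
P_cr = π²EI / L_e² = π² × 16800×10³ × 4.846×10^-2 / 33.60² = 7.118×10^3 lb
Factor of safety n = P_cr / P = 7.1177 / 2.87 = 2.48

n ≈ 2.48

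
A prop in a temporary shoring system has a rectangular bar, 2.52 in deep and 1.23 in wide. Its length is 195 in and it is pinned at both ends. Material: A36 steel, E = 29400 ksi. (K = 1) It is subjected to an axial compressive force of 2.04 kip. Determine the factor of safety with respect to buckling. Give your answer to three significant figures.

Buckling occurs about the weak axis: I_min = h·b³/12 with b = 1.23 in (the shorter side).
I_min = 2.52×1.23³/12 = 0.3908 in⁴
Effective length L_e = K·L = 1 × 195 = 195.0 in
P_cr = π²EI / L_e² = π² × 29400×10³ × 0.3908 / 195.0² = 2.982×10^3 lb
Factor of safety n = P_cr / P = 2.9820 / 2.04 = 1.46

n ≈ 1.46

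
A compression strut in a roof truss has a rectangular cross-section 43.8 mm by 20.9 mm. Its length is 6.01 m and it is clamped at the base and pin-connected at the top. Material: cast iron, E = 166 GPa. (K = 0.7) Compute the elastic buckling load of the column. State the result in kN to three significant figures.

P_cr ≈ 3.08 kN

Buckling occurs about the weak axis: I_min = h·b³/12 with b = 20.9 mm (the shorter side).
I_min = 43.8×20.9³/12 = 3.332×10^4 mm⁴
I = 3.332×10^4 mm⁴ = 3.332×10^-8 m⁴
Effective length L_e = K·L = 0.7 × 6.01 = 4.207 m
P_cr = π²EI / L_e² = π² × 166×10⁹ × 3.332×10^-8 / 4.207² = 3.085×10^3 N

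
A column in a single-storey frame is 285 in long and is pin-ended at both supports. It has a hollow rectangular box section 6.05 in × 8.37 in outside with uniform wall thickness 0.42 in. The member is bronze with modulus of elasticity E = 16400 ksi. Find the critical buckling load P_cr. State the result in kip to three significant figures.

P_cr ≈ 131 kip

Inner dimensions: h_i = 8.37 − 2×0.42 = 7.530 in, b_i = 6.05 − 2×0.42 = 5.210 in
Weak-axis I_min = (h_o·b_o³ − h_i·b_i³)/12 with b_o = 6.05, b_i = 5.210 in (shorter outer/inner sides).
I_min = (8.37×6.05³ − 7.530×5.210³)/12 = 65.72 in⁴
Effective length L_e = K·L = 1 × 285 = 285.0 in
P_cr = π²EI / L_e² = π² × 16400×10³ × 65.72 / 285.0² = 1.310×10^5 lb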